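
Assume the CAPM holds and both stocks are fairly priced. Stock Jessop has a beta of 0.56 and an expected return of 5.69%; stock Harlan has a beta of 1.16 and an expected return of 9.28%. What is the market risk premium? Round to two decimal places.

5.98%

Both satisfy E(R) = R_f + β·MRP, so the slope of the SML is
MRP = (9.28% − 5.69%) / (1.16 − 0.56) = 3.59% / 0.60 = 5.9833%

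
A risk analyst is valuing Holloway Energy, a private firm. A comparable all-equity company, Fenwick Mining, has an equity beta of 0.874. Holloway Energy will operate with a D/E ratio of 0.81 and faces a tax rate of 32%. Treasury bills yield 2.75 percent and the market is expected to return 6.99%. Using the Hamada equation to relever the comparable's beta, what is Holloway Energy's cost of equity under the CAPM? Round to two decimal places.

8.50%

β_L = β_U × [1 + (1 − t)(D/E)] = 0.874 × [1 + (1 − 0.32) × 0.81]
    = 0.874 × [1 + 0.68 × 0.81] = 0.874 × 1.5508 = 1.3554
MRP = 6.99% − 2.75% = 4.24%
E(R) = R_f + β_L × MRP = 2.75% + 1.3554 × 4.24% = 8.50%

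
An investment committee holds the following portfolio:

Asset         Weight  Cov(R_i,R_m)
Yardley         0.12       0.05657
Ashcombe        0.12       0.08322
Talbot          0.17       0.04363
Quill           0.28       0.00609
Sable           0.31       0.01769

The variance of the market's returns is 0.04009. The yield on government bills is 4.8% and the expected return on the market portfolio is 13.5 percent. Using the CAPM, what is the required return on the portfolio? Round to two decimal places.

β_Yardley = 0.05657 / 0.04009 = 1.4111
β_Ashcombe = 0.08322 / 0.04009 = 2.0758
β_Talbot = 0.04363 / 0.04009 = 1.0883
β_Quill = 0.00609 / 0.04009 = 0.1519
β_Sable = 0.01769 / 0.04009 = 0.4413
β_P = Σ w_i β_i = 0.12×1.4111 + 0.12×2.0758 + 0.17×1.0883 + 0.28×0.1519 + 0.31×0.4413 = 0.7828
MRP = 13.5% − 4.8% = 8.70%
E(R_P) = R_f + β_P × MRP = 4.8% + 0.7828 × 8.7% = 11.61%

11.61%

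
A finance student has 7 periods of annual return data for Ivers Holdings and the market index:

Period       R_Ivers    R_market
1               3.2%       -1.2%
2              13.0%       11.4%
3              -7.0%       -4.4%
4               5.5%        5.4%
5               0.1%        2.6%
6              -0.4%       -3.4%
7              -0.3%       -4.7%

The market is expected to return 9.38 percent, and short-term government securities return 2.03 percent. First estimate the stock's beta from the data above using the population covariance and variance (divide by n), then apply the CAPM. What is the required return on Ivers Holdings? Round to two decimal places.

8.72%

Mean R_i = (3.2 + 13.0 − 7.0 + 5.5 + 0.1 − 0.4 − 0.3) / 7 = 2.0143%
Mean R_m = (-1.2 + 11.4 − 4.4 + 5.4 + 2.6 − 3.4 − 4.7) / 7 = 0.8143%
Σ(R_i − R̄_i)(R_m − R̄_m) = 196.4086  ⇒  Cov = 196.4086 / 7 = 28.0584
Σ(R_m − R̄_m)² = 215.6886  ⇒  Var(R_m) = 215.6886 / 7 = 30.8127
β = Cov / Var(R_m) = 28.0584 / 30.8127 = 0.9106
MRP = 9.38% − 2.03% = 7.35%
E(R) = R_f + β × MRP = 2.03% + 0.9106 × 7.35% = 8.72%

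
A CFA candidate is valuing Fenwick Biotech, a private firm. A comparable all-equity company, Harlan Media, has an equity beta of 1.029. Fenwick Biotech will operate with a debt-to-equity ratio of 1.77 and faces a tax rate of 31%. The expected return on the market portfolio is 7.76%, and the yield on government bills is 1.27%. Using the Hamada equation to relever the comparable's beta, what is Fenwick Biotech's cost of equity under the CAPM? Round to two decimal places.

16.10%

β_L = β_U × [1 + (1 − t)(D/E)] = 1.029 × [1 + (1 − 0.31) × 1.77]
    = 1.029 × [1 + 0.69 × 1.77] = 1.029 × 2.2213 = 2.2857
MRP = 7.76% − 1.27% = 6.49%
E(R) = R_f + β_L × MRP = 1.27% + 2.2857 × 6.49% = 16.10%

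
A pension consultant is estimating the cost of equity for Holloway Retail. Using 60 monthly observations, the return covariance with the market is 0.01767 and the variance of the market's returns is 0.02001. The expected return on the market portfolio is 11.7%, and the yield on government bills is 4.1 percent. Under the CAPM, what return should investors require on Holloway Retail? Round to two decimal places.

β = Cov(R_i, R_m) / Var(R_m) = 0.01767 / 0.02001 = 0.8831
MRP = 11.7% − 4.1% = 7.60%
E(R) = R_f + β × MRP = 4.1% + 0.8831 × 7.6% = 10.81%

10.81%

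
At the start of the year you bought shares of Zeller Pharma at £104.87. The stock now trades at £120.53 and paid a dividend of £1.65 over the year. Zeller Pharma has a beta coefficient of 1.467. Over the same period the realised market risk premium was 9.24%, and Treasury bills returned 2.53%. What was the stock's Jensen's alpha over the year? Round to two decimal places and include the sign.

+0.42%

Realised HPR = (P1 + D1 − P0) / P0 = (120.53 + 1.65 − 104.87) / 104.87 = 17.31 / 104.87 = 16.5062%
CAPM required = R_f + β·MRP = 2.53% + 1.467 × 9.24% = 16.08508%
α = realised − required = 16.5062% − 16.08508% = +0.42%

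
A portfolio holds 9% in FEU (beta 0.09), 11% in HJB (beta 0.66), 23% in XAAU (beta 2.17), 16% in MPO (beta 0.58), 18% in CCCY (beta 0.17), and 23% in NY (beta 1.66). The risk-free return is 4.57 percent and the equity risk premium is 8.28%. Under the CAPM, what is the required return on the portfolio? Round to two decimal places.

β_P = Σ w_i β_i = 0.09×0.09 + 0.11×0.66 + 0.23×2.17 + 0.16×0.58 + 0.18×0.17 + 0.23×1.66 = 1.0850
E(R_P) = R_f + β_P × MRP = 4.57% + 1.0850 × 8.28% = 13.55%

13.55%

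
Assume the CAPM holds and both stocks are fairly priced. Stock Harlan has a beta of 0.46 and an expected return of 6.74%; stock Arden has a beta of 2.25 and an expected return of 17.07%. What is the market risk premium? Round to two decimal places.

Both satisfy E(R) = R_f + β·MRP, so the slope of the SML is
MRP = (17.07% − 6.74%) / (2.25 − 0.46) = 10.33% / 1.79 = 5.7709%

5.77%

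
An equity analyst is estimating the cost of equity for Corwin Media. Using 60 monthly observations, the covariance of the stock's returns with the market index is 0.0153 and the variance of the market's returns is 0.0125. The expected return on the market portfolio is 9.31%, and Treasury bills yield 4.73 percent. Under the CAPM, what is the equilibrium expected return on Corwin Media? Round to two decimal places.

β = Cov(R_i, R_m) / Var(R_m) = 0.0153 / 0.0125 = 1.2240
MRP = 9.31% − 4.73% = 4.58%
E(R) = R_f + β × MRP = 4.73% + 1.2240 × 4.58% = 10.34%

10.34%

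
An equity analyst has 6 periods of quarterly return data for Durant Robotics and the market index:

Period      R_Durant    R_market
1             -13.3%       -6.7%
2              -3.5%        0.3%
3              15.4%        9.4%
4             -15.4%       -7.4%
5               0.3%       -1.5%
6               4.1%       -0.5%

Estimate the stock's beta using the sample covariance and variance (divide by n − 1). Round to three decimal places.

1.801

Mean R_i = (-13.3 − 3.5 + 15.4 − 15.4 + 0.3 + 4.1) / 6 = -2.0667%
Mean R_m = (-6.7 + 0.3 + 9.4 − 7.4 − 1.5 − 0.5) / 6 = -1.0667%
Σ(R_i − R̄_i)(R_m − R̄_m) = 331.0533  ⇒  Cov = 331.0533 / 5 = 66.2107
Σ(R_m − R̄_m)² = 183.7733  ⇒  Var(R_m) = 183.7733 / 5 = 36.7547
β = Cov / Var(R_m) = 66.2107 / 36.7547 = 1.8014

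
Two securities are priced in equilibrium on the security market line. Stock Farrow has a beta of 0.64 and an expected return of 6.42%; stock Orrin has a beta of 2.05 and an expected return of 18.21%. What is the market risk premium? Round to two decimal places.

8.36%

Both satisfy E(R) = R_f + β·MRP, so the slope of the SML is
MRP = (18.21% − 6.42%) / (2.05 − 0.64) = 11.79% / 1.41 = 8.3617%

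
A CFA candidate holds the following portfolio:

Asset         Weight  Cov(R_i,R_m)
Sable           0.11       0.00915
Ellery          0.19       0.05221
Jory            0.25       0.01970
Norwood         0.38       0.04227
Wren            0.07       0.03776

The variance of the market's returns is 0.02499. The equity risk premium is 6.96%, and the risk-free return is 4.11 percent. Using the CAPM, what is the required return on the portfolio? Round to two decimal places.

β_Sable = 0.00915 / 0.02499 = 0.3661
β_Ellery = 0.05221 / 0.02499 = 2.0892
β_Jory = 0.01970 / 0.02499 = 0.7883
β_Norwood = 0.04227 / 0.02499 = 1.6915
β_Wren = 0.03776 / 0.02499 = 1.5110
β_P = Σ w_i β_i = 0.11×0.3661 + 0.19×2.0892 + 0.25×0.7883 + 0.38×1.6915 + 0.07×1.5110 = 1.3828
E(R_P) = R_f + β_P × MRP = 4.11% + 1.3828 × 6.96% = 13.73%

13.73%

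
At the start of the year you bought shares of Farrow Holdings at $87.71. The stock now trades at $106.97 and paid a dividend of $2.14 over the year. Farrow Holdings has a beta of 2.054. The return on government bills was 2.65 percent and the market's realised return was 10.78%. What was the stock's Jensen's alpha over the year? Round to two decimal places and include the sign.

Realised HPR = (P1 + D1 − P0) / P0 = (106.97 + 2.14 − 87.71) / 87.71 = 21.40 / 87.71 = 24.3986%
MRP = 10.78% − 2.65% = 8.13%
CAPM required = R_f + β·MRP = 2.65% + 2.054 × 8.13% = 19.34902%
α = realised − required = 24.3986% − 19.34902% = +5.05%

+5.05%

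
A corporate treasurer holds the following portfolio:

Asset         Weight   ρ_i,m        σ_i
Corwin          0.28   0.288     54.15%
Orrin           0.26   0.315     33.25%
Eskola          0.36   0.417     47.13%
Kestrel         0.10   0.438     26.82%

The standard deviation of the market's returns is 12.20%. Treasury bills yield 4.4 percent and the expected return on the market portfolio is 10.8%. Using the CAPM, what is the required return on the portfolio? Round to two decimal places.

β_Corwin = 0.288 × 54.15% / 12.20% = 1.2783
β_Orrin = 0.315 × 33.25% / 12.20% = 0.8585
β_Eskola = 0.417 × 47.13% / 12.20% = 1.6109
β_Kestrel = 0.438 × 26.82% / 12.20% = 0.9629
β_P = Σ w_i β_i = 0.28×1.2783 + 0.26×0.8585 + 0.36×1.6109 + 0.10×0.9629 = 1.2573
MRP = 10.8% − 4.4% = 6.40%
E(R_P) = R_f + β_P × MRP = 4.4% + 1.2573 × 6.4% = 12.45%

12.45%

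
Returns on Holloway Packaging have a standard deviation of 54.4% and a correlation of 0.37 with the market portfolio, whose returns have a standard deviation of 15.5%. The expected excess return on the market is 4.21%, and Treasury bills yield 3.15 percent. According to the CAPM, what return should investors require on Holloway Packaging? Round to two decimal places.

8.62%

β = ρ × σ_i / σ_m = 0.37 × 54.4% / 15.5% = 1.2986
E(R) = 3.15% + 1.2986 × 4.21% = 8.62%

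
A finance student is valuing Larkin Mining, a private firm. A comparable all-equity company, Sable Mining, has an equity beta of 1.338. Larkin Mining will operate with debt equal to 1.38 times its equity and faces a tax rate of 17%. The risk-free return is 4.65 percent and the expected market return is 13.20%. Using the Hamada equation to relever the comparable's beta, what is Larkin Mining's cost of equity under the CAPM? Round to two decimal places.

29.19%

β_L = β_U × [1 + (1 − t)(D/E)] = 1.338 × [1 + (1 − 0.17) × 1.38]
    = 1.338 × [1 + 0.83 × 1.38] = 1.338 × 2.1454 = 2.8705
MRP = 13.20% − 4.65% = 8.55%
E(R) = R_f + β_L × MRP = 4.65% + 2.8705 × 8.55% = 29.19%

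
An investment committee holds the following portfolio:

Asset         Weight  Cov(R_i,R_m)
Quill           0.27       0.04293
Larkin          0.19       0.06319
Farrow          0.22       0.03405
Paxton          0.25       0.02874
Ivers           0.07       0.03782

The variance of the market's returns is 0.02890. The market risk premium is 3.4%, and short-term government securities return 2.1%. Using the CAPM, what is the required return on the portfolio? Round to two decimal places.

β_Quill = 0.04293 / 0.02890 = 1.4855
β_Larkin = 0.06319 / 0.02890 = 2.1865
β_Farrow = 0.03405 / 0.02890 = 1.1782
β_Paxton = 0.02874 / 0.02890 = 0.9945
β_Ivers = 0.03782 / 0.02890 = 1.3087
β_P = Σ w_i β_i = 0.27×1.4855 + 0.19×2.1865 + 0.22×1.1782 + 0.25×0.9945 + 0.07×1.3087 = 1.4160
E(R_P) = R_f + β_P × MRP = 2.1% + 1.4160 × 3.4% = 6.91%

6.91%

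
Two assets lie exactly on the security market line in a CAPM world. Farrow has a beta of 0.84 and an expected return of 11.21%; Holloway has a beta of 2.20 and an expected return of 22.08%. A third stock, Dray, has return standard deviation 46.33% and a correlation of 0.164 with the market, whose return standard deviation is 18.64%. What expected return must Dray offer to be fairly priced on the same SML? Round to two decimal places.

MRP = (22.08% − 11.21%) / (2.20 − 0.84) = 7.9926%
R_f = 11.21% − 0.84 × 7.9926% = 4.4962%
β_Dray = ρ·σ_i/σ_m = 0.164 × 46.33 / 18.64 = 0.4076
E(R_Dray) = R_f + β × MRP = 4.4962% + 0.4076 × 7.9926% = 7.75%

7.75%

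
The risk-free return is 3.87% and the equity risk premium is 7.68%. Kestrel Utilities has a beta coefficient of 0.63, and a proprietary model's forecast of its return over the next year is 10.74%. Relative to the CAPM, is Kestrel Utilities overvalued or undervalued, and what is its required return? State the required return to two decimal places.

Required return = R_f + β·MRP = 3.87% + 0.63 × 7.68% = 8.71%
Forecast 10.74% > required 8.71% → the stock plots above the SML → undervalued.

Undervalued; required return 8.71%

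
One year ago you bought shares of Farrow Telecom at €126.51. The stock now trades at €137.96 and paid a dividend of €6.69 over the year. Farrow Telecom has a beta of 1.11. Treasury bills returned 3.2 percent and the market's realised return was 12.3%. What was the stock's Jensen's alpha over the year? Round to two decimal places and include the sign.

Realised HPR = (P1 + D1 − P0) / P0 = (137.96 + 6.69 − 126.51) / 126.51 = 18.14 / 126.51 = 14.3388%
MRP = 12.3% − 3.2% = 9.10%
CAPM required = R_f + β·MRP = 3.2% + 1.11 × 9.1% = 13.3010%
α = realised − required = 14.3388% − 13.3010% = +1.04%

+1.04%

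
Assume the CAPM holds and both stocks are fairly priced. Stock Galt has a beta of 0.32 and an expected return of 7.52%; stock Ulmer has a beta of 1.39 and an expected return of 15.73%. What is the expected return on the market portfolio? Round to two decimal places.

Both satisfy E(R) = R_f + β·MRP, so the slope of the SML is
MRP = (15.73% − 7.52%) / (1.39 − 0.32) = 8.21% / 1.07 = 7.6729%
R_f = E(R_Galt) − β_Galt·MRP = 7.52% − 0.32 × 7.6729% = 5.0647%
E(R_m) = R_f + MRP = 5.0647% + 7.6729% = 12.74%

12.74%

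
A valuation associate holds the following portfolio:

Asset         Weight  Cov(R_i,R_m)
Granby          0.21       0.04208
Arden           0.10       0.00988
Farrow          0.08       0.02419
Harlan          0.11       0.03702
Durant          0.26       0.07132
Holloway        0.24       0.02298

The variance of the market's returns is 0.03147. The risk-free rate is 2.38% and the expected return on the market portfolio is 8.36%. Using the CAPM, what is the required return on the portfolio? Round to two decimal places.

9.96%

β_Granby = 0.04208 / 0.03147 = 1.3371
β_Arden = 0.00988 / 0.03147 = 0.3139
β_Farrow = 0.02419 / 0.03147 = 0.7687
β_Harlan = 0.03702 / 0.03147 = 1.1764
β_Durant = 0.07132 / 0.03147 = 2.2663
β_Holloway = 0.02298 / 0.03147 = 0.7302
β_P = Σ w_i β_i = 0.21×1.3371 + 0.10×0.3139 + 0.08×0.7687 + 0.11×1.1764 + 0.26×2.2663 + 0.24×0.7302 = 1.2676
MRP = 8.36% − 2.38% = 5.98%
E(R_P) = R_f + β_P × MRP = 2.38% + 1.2676 × 5.98% = 9.96%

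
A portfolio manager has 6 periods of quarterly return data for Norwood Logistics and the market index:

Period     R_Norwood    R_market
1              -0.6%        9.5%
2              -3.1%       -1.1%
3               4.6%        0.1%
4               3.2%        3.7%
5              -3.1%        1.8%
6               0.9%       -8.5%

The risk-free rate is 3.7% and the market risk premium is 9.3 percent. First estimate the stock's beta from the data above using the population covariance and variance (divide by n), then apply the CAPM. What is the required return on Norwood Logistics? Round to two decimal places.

3.44%

Mean R_i = (-0.6 − 3.1 + 4.6 + 3.2 − 3.1 + 0.9) / 6 = 0.3167%
Mean R_m = (9.5 − 1.1 + 0.1 + 3.7 + 1.8 − 8.5) / 6 = 0.9167%
Σ(R_i − R̄_i)(R_m − R̄_m) = -4.9617  ⇒  Cov = -4.9617 / 6 = -0.8270
Σ(R_m − R̄_m)² = 175.6083  ⇒  Var(R_m) = 175.6083 / 6 = 29.2681
β = Cov / Var(R_m) = -0.8270 / 29.2681 = -0.0283
E(R) = R_f + β × MRP = 3.7% + -0.0283 × 9.3% = 3.44%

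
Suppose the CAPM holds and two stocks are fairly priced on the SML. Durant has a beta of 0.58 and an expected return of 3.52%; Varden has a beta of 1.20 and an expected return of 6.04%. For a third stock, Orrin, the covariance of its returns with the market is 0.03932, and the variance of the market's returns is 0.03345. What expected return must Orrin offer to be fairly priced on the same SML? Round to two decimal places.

MRP = (6.04% − 3.52%) / (1.20 − 0.58) = 4.0645%
R_f = 3.52% − 0.58 × 4.0645% = 1.1626%
β_Orrin = Cov / Var(R_m) = 0.03932 / 0.03345 = 1.1755
E(R_Orrin) = R_f + β × MRP = 1.1626% + 1.1755 × 4.0645% = 5.94%

5.94%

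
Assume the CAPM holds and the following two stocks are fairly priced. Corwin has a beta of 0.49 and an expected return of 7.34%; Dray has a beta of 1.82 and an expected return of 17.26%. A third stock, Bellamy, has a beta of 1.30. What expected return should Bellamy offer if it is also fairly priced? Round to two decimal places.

MRP (SML slope) = (17.26% − 7.34%) / (1.82 − 0.49) = 9.92% / 1.33 = 7.4586%
R_f (intercept) = 7.34% − 0.49 × 7.4586% = 3.6853%
E(R_Bellamy) = R_f + β × MRP = 3.6853% + 1.30 × 7.4586% = 13.38%

13.38%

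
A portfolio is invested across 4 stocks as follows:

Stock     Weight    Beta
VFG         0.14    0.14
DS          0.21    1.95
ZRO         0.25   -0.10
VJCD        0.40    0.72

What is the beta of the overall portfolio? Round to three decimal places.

0.692

β_P = Σ w_i β_i = 0.14×0.14 + 0.21×1.95 + 0.25×-0.10 + 0.40×0.72 = 0.6921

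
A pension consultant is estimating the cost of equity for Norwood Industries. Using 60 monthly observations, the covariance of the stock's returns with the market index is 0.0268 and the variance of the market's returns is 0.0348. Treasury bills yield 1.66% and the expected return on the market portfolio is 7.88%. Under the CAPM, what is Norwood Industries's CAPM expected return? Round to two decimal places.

6.45%

β = Cov(R_i, R_m) / Var(R_m) = 0.0268 / 0.0348 = 0.7701
MRP = 7.88% − 1.66% = 6.22%
E(R) = R_f + β × MRP = 1.66% + 0.7701 × 6.22% = 6.45%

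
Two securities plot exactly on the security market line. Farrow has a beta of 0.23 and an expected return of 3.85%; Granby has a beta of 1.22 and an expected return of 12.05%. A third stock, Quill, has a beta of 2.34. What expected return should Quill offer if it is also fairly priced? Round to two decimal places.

MRP (SML slope) = (12.05% − 3.85%) / (1.22 − 0.23) = 8.20% / 0.99 = 8.2828%
R_f (intercept) = 3.85% − 0.23 × 8.2828% = 1.9450%
E(R_Quill) = R_f + β × MRP = 1.9450% + 2.34 × 8.2828% = 21.33%

21.33%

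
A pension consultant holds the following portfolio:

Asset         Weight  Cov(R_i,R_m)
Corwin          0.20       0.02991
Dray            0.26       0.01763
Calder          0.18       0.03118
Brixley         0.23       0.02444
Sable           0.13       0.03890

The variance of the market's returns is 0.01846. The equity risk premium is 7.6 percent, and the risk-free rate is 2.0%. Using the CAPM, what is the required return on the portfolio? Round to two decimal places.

13.06%

β_Corwin = 0.02991 / 0.01846 = 1.6203
β_Dray = 0.01763 / 0.01846 = 0.9550
β_Calder = 0.03118 / 0.01846 = 1.6891
β_Brixley = 0.02444 / 0.01846 = 1.3239
β_Sable = 0.03890 / 0.01846 = 2.1073
β_P = Σ w_i β_i = 0.20×1.6203 + 0.26×0.9550 + 0.18×1.6891 + 0.23×1.3239 + 0.13×2.1073 = 1.4548
E(R_P) = R_f + β_P × MRP = 2.0% + 1.4548 × 7.6% = 13.06%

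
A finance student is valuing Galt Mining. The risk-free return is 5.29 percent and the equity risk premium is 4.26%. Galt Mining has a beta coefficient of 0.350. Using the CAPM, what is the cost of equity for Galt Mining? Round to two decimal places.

E(R) = R_f + β × MRP = 5.29% + 0.350 × 4.26% = 6.78%

6.78%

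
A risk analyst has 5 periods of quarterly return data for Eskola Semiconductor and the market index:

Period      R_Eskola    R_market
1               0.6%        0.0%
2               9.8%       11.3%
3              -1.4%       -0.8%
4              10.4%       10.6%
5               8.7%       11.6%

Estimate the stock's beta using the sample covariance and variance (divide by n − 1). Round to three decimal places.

Mean R_i = (0.6 + 9.8 − 1.4 + 10.4 + 8.7) / 5 = 5.6200%
Mean R_m = (0.0 + 11.3 − 0.8 + 10.6 + 11.6) / 5 = 6.5400%
Σ(R_i − R̄_i)(R_m − R̄_m) = 139.2460  ⇒  Cov = 139.2460 / 4 = 34.8115
Σ(R_m − R̄_m)² = 161.3920  ⇒  Var(R_m) = 161.3920 / 4 = 40.3480
β = Cov / Var(R_m) = 34.8115 / 40.3480 = 0.8628

0.863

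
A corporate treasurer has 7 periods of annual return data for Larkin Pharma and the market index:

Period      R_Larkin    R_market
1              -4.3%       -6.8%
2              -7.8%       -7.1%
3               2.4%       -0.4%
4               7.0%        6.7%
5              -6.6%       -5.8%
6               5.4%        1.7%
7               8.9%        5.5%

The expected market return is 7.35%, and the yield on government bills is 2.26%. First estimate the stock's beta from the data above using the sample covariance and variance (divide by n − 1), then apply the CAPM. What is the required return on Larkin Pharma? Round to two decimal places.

Mean R_i = (-4.3 − 7.8 + 2.4 + 7.0 − 6.6 + 5.4 + 8.9) / 7 = 0.7143%
Mean R_m = (-6.8 − 7.1 − 0.4 + 6.7 − 5.8 + 1.7 + 5.5) / 7 = -0.8857%
Σ(R_i − R̄_i)(R_m − R̄_m) = 231.3986  ⇒  Cov = 231.3986 / 6 = 38.5664
Σ(R_m − R̄_m)² = 202.9886  ⇒  Var(R_m) = 202.9886 / 6 = 33.8314
β = Cov / Var(R_m) = 38.5664 / 33.8314 = 1.1400
MRP = 7.35% − 2.26% = 5.09%
E(R) = R_f + β × MRP = 2.26% + 1.1400 × 5.09% = 8.06%

8.06%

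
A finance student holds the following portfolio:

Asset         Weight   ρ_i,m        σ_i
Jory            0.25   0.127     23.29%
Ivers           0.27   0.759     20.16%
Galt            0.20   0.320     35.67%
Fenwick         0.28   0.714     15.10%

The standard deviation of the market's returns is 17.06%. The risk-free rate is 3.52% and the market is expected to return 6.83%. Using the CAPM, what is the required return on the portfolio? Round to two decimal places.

5.49%

β_Jory = 0.127 × 23.29% / 17.06% = 0.1734
β_Ivers = 0.759 × 20.16% / 17.06% = 0.8969
β_Galt = 0.320 × 35.67% / 17.06% = 0.6691
β_Fenwick = 0.714 × 15.10% / 17.06% = 0.6320
β_P = Σ w_i β_i = 0.25×0.1734 + 0.27×0.8969 + 0.20×0.6691 + 0.28×0.6320 = 0.5963
MRP = 6.83% − 3.52% = 3.31%
E(R_P) = R_f + β_P × MRP = 3.52% + 0.5963 × 3.31% = 5.49%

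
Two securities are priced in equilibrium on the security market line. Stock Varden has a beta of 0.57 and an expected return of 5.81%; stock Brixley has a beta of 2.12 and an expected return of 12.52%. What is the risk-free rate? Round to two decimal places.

3.34%

Both satisfy E(R) = R_f + β·MRP, so the slope of the SML is
MRP = (12.52% − 5.81%) / (2.12 − 0.57) = 6.71% / 1.55 = 4.3290%
R_f = E(R_Varden) − β_Varden·MRP = 5.81% − 0.57 × 4.3290% = 3.3425%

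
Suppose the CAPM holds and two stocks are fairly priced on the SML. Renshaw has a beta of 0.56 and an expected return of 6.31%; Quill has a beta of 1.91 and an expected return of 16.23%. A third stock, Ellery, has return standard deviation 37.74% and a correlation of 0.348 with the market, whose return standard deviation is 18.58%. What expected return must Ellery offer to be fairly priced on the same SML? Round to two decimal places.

MRP = (16.23% − 6.31%) / (1.91 − 0.56) = 7.3481%
R_f = 6.31% − 0.56 × 7.3481% = 2.1951%
β_Ellery = ρ·σ_i/σ_m = 0.348 × 37.74 / 18.58 = 0.7069
E(R_Ellery) = R_f + β × MRP = 2.1951% + 0.7069 × 7.3481% = 7.39%

7.39%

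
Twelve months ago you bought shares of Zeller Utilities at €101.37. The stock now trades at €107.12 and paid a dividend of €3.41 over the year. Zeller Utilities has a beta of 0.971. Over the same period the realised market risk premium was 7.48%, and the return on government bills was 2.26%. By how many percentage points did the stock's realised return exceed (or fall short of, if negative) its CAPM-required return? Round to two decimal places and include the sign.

-0.49%

Realised HPR = (P1 + D1 − P0) / P0 = (107.12 + 3.41 − 101.37) / 101.37 = 9.16 / 101.37 = 9.0362%
CAPM required = R_f + β·MRP = 2.26% + 0.971 × 7.48% = 9.52308%
α = realised − required = 9.0362% − 9.52308% = -0.49%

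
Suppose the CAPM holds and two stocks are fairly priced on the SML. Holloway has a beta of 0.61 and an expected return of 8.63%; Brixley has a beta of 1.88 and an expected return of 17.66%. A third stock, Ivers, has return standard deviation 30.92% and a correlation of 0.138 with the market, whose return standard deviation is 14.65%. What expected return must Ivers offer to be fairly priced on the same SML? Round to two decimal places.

MRP = (17.66% − 8.63%) / (1.88 − 0.61) = 7.1102%
R_f = 8.63% − 0.61 × 7.1102% = 4.2928%
β_Ivers = ρ·σ_i/σ_m = 0.138 × 30.92 / 14.65 = 0.2913
E(R_Ivers) = R_f + β × MRP = 4.2928% + 0.2913 × 7.1102% = 6.36%

6.36%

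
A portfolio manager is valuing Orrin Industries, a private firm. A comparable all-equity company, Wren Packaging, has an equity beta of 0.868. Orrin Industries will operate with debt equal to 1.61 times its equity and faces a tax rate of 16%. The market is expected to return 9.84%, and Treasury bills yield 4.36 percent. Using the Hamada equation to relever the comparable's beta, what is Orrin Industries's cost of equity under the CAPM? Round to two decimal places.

15.55%

β_L = β_U × [1 + (1 − t)(D/E)] = 0.868 × [1 + (1 − 0.16) × 1.61]
    = 0.868 × [1 + 0.84 × 1.61] = 0.868 × 2.3524 = 2.0419
MRP = 9.84% − 4.36% = 5.48%
E(R) = R_f + β_L × MRP = 4.36% + 2.0419 × 5.48% = 15.55%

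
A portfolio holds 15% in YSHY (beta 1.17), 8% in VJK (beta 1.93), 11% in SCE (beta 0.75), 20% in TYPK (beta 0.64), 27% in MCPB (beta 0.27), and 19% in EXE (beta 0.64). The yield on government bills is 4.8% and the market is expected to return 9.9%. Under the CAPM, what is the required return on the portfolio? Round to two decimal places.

8.55%

β_P = Σ w_i β_i = 0.15×1.17 + 0.08×1.93 + 0.11×0.75 + 0.20×0.64 + 0.27×0.27 + 0.19×0.64 = 0.7349
MRP = 9.9% − 4.8% = 5.10%
E(R_P) = R_f + β_P × MRP = 4.8% + 0.7349 × 5.1% = 8.55%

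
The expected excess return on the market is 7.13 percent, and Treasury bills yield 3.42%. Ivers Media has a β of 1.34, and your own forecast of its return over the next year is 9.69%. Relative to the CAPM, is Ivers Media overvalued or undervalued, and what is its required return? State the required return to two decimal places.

Required return = R_f + β·MRP = 3.42% + 1.34 × 7.13% = 12.97%
Forecast 9.69% < required 12.97% → the stock plots below the SML → overvalued.

Overvalued; required return 12.97%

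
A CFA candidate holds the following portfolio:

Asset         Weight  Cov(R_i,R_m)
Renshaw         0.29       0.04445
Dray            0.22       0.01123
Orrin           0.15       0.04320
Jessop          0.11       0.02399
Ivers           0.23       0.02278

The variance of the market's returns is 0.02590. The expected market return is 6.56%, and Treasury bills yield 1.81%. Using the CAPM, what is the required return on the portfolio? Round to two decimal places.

7.26%

β_Renshaw = 0.04445 / 0.02590 = 1.7162
β_Dray = 0.01123 / 0.02590 = 0.4336
β_Orrin = 0.04320 / 0.02590 = 1.6680
β_Jessop = 0.02399 / 0.02590 = 0.9263
β_Ivers = 0.02278 / 0.02590 = 0.8795
β_P = Σ w_i β_i = 0.29×1.7162 + 0.22×0.4336 + 0.15×1.6680 + 0.11×0.9263 + 0.23×0.8795 = 1.1475
MRP = 6.56% − 1.81% = 4.75%
E(R_P) = R_f + β_P × MRP = 1.81% + 1.1475 × 4.75% = 7.26%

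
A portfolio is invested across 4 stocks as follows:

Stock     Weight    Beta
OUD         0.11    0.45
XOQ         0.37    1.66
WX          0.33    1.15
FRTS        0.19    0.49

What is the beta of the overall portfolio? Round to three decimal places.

1.136

β_P = Σ w_i β_i = 0.11×0.45 + 0.37×1.66 + 0.33×1.15 + 0.19×0.49 = 1.1363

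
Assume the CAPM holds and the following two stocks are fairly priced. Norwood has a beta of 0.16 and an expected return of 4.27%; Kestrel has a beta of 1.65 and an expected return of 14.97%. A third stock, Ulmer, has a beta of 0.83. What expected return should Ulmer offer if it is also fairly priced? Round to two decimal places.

MRP (SML slope) = (14.97% − 4.27%) / (1.65 − 0.16) = 10.70% / 1.49 = 7.1812%
R_f (intercept) = 4.27% − 0.16 × 7.1812% = 3.1210%
E(R_Ulmer) = R_f + β × MRP = 3.1210% + 0.83 × 7.1812% = 9.08%

9.08%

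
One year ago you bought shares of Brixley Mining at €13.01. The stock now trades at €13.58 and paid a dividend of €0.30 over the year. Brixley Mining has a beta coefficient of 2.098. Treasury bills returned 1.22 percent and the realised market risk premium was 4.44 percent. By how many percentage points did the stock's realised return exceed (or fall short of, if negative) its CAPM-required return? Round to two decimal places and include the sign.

-3.85%

Realised HPR = (P1 + D1 − P0) / P0 = (13.58 + 0.30 − 13.01) / 13.01 = 0.87 / 13.01 = 6.6872%
CAPM required = R_f + β·MRP = 1.22% + 2.098 × 4.44% = 10.53512%
α = realised − required = 6.6872% − 10.53512% = -3.85%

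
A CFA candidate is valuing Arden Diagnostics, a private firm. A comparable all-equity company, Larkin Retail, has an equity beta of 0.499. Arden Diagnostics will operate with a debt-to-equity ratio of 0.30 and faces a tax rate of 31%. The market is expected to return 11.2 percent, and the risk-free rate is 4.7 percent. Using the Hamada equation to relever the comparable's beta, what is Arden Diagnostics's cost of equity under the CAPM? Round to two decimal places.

β_L = β_U × [1 + (1 − t)(D/E)] = 0.499 × [1 + (1 − 0.31) × 0.30]
    = 0.499 × [1 + 0.69 × 0.30] = 0.499 × 1.2070 = 0.6023
MRP = 11.2% − 4.7% = 6.50%
E(R) = R_f + β_L × MRP = 4.7% + 0.6023 × 6.5% = 8.61%

8.61%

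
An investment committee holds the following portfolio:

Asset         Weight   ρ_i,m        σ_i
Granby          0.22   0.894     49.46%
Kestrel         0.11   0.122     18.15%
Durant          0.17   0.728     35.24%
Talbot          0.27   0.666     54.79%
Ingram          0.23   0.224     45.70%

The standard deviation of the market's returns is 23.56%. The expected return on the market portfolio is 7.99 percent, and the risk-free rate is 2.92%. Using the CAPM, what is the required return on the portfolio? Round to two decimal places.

β_Granby = 0.894 × 49.46% / 23.56% = 1.8768
β_Kestrel = 0.122 × 18.15% / 23.56% = 0.0940
β_Durant = 0.728 × 35.24% / 23.56% = 1.0889
β_Talbot = 0.666 × 54.79% / 23.56% = 1.5488
β_Ingram = 0.224 × 45.70% / 23.56% = 0.4345
β_P = Σ w_i β_i = 0.22×1.8768 + 0.11×0.0940 + 0.17×1.0889 + 0.27×1.5488 + 0.23×0.4345 = 1.1265
MRP = 7.99% − 2.92% = 5.07%
E(R_P) = R_f + β_P × MRP = 2.92% + 1.1265 × 5.07% = 8.63%

8.63%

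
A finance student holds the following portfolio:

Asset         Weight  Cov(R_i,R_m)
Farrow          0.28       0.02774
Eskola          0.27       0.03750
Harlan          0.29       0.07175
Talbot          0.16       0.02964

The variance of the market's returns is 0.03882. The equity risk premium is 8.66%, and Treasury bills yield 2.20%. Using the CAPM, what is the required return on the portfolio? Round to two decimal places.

β_Farrow = 0.02774 / 0.03882 = 0.7146
β_Eskola = 0.03750 / 0.03882 = 0.9660
β_Harlan = 0.07175 / 0.03882 = 1.8483
β_Talbot = 0.02964 / 0.03882 = 0.7635
β_P = Σ w_i β_i = 0.28×0.7146 + 0.27×0.9660 + 0.29×1.8483 + 0.16×0.7635 = 1.1191
E(R_P) = R_f + β_P × MRP = 2.20% + 1.1191 × 8.66% = 11.89%

11.89%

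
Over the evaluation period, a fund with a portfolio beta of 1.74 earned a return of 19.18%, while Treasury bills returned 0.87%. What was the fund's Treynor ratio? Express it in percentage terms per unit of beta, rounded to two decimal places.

Treynor = (R_P − R_f) / β_P = (19.18% − 0.87%) / 1.7400 = 18.31% / 1.7400 = 10.52%

10.52%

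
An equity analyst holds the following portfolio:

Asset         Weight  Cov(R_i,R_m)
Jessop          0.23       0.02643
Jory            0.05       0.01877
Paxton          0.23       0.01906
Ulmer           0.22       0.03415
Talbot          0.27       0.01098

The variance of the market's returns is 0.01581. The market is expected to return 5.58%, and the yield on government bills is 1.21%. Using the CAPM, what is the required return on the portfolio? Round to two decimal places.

7.26%

β_Jessop = 0.02643 / 0.01581 = 1.6717
β_Jory = 0.01877 / 0.01581 = 1.1872
β_Paxton = 0.01906 / 0.01581 = 1.2056
β_Ulmer = 0.03415 / 0.01581 = 2.1600
β_Talbot = 0.01098 / 0.01581 = 0.6945
β_P = Σ w_i β_i = 0.23×1.6717 + 0.05×1.1872 + 0.23×1.2056 + 0.22×2.1600 + 0.27×0.6945 = 1.3839
MRP = 5.58% − 1.21% = 4.37%
E(R_P) = R_f + β_P × MRP = 1.21% + 1.3839 × 4.37% = 7.26%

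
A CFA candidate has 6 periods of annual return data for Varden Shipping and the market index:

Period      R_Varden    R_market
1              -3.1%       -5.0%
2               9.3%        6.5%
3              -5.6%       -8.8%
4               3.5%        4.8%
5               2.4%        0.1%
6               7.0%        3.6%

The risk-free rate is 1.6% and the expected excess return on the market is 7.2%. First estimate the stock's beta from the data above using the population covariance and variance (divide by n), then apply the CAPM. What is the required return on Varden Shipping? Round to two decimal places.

Mean R_i = (-3.1 + 9.3 − 5.6 + 3.5 + 2.4 + 7.0) / 6 = 2.2500%
Mean R_m = (-5.0 + 6.5 − 8.8 + 4.8 + 0.1 + 3.6) / 6 = 0.2000%
Σ(R_i − R̄_i)(R_m − R̄_m) = 164.7700  ⇒  Cov = 164.7700 / 6 = 27.4617
Σ(R_m − R̄_m)² = 180.4600  ⇒  Var(R_m) = 180.4600 / 6 = 30.0767
β = Cov / Var(R_m) = 27.4617 / 30.0767 = 0.9131
E(R) = R_f + β × MRP = 1.6% + 0.9131 × 7.2% = 8.17%

8.17%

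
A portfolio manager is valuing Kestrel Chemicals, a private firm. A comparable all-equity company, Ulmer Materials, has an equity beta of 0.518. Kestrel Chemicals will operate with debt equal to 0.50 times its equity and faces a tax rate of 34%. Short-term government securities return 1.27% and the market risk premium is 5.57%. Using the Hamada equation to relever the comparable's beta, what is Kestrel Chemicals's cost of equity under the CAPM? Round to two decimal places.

β_L = β_U × [1 + (1 − t)(D/E)] = 0.518 × [1 + (1 − 0.34) × 0.50]
    = 0.518 × [1 + 0.66 × 0.50] = 0.518 × 1.3300 = 0.6889
E(R) = R_f + β_L × MRP = 1.27% + 0.6889 × 5.57% = 5.11%

5.11%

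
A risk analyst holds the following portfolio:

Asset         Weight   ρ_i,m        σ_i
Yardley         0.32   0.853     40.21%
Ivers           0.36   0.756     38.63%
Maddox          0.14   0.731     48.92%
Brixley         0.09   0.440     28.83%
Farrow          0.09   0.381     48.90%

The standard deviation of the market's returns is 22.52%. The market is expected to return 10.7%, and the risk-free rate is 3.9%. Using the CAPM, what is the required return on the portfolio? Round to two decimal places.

12.75%

β_Yardley = 0.853 × 40.21% / 22.52% = 1.5231
β_Ivers = 0.756 × 38.63% / 22.52% = 1.2968
β_Maddox = 0.731 × 48.92% / 22.52% = 1.5879
β_Brixley = 0.440 × 28.83% / 22.52% = 0.5633
β_Farrow = 0.381 × 48.90% / 22.52% = 0.8273
β_P = Σ w_i β_i = 0.32×1.5231 + 0.36×1.2968 + 0.14×1.5879 + 0.09×0.5633 + 0.09×0.8273 = 1.3017
MRP = 10.7% − 3.9% = 6.80%
E(R_P) = R_f + β_P × MRP = 3.9% + 1.3017 × 6.8% = 12.75%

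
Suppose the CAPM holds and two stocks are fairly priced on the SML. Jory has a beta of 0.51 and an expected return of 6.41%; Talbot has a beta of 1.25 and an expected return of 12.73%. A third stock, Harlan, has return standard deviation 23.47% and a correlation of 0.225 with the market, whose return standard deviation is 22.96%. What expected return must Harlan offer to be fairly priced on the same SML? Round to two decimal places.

MRP = (12.73% − 6.41%) / (1.25 − 0.51) = 8.5405%
R_f = 6.41% − 0.51 × 8.5405% = 2.0543%
β_Harlan = ρ·σ_i/σ_m = 0.225 × 23.47 / 22.96 = 0.2300
E(R_Harlan) = R_f + β × MRP = 2.0543% + 0.2300 × 8.5405% = 4.02%

4.02%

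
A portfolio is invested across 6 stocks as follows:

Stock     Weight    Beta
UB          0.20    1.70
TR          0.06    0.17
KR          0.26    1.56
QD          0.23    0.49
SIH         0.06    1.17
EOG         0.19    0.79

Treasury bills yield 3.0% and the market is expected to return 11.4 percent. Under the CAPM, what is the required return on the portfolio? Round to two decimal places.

12.15%

β_P = Σ w_i β_i = 0.20×1.70 + 0.06×0.17 + 0.26×1.56 + 0.23×0.49 + 0.06×1.17 + 0.19×0.79 = 1.0888
MRP = 11.4% − 3.0% = 8.40%
E(R_P) = R_f + β_P × MRP = 3.0% + 1.0888 × 8.4% = 12.15%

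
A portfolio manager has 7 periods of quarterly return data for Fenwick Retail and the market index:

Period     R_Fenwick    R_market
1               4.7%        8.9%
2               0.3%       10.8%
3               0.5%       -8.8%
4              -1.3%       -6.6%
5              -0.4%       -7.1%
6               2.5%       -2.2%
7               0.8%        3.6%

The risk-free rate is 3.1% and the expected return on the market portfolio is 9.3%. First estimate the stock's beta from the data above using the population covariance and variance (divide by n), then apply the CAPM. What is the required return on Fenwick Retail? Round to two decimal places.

3.92%

Mean R_i = (4.7 + 0.3 + 0.5 − 1.3 − 0.4 + 2.5 + 0.8) / 7 = 1.0143%
Mean R_m = (8.9 + 10.8 − 8.8 − 6.6 − 7.1 − 2.2 + 3.6) / 7 = -0.2000%
Σ(R_i − R̄_i)(R_m − R̄_m) = 50.8900  ⇒  Cov = 50.8900 / 7 = 7.2700
Σ(R_m − R̄_m)² = 384.7800  ⇒  Var(R_m) = 384.7800 / 7 = 54.9686
β = Cov / Var(R_m) = 7.2700 / 54.9686 = 0.1323
MRP = 9.3% − 3.1% = 6.20%
E(R) = R_f + β × MRP = 3.1% + 0.1323 × 6.2% = 3.92%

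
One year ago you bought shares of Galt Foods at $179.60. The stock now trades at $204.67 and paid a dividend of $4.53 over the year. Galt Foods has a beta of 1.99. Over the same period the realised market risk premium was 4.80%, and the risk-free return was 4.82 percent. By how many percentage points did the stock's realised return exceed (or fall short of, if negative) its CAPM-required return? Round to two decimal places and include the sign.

Realised HPR = (P1 + D1 − P0) / P0 = (204.67 + 4.53 − 179.60) / 179.60 = 29.60 / 179.60 = 16.4811%
CAPM required = R_f + β·MRP = 4.82% + 1.99 × 4.80% = 14.3720%
α = realised − required = 16.4811% − 14.3720% = +2.11%

+2.11%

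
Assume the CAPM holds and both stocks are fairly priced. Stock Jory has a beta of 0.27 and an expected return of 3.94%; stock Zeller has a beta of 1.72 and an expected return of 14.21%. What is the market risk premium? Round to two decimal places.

7.08%

Both satisfy E(R) = R_f + β·MRP, so the slope of the SML is
MRP = (14.21% − 3.94%) / (1.72 − 0.27) = 10.27% / 1.45 = 7.0828%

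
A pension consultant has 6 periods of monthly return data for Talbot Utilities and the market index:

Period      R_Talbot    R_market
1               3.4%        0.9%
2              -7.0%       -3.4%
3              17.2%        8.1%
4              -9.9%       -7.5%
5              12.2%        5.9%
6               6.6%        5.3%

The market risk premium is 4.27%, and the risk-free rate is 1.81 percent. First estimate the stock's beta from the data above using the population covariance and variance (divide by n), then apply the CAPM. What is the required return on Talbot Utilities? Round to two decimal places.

Mean R_i = (3.4 − 7.0 + 17.2 − 9.9 + 12.2 + 6.6) / 6 = 3.7500%
Mean R_m = (0.9 − 3.4 + 8.1 − 7.5 + 5.9 + 5.3) / 6 = 1.5500%
Σ(R_i − R̄_i)(R_m − R̄_m) = 312.5150  ⇒  Cov = 312.5150 / 6 = 52.0858
Σ(R_m − R̄_m)² = 182.7150  ⇒  Var(R_m) = 182.7150 / 6 = 30.4525
β = Cov / Var(R_m) = 52.0858 / 30.4525 = 1.7104
E(R) = R_f + β × MRP = 1.81% + 1.7104 × 4.27% = 9.11%

9.11%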